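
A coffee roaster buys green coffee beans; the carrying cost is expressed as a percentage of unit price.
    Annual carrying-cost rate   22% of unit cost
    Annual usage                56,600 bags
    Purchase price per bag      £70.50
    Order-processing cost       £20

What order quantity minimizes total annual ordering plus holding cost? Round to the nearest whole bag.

382 bags

Carrying cost H = £70.5 × 22% = £15.5100/bag/yr
EOQ = √(2DS/H) = √(2 × 56,600 × 20 / 15.51)
    = √(145,970.34) ≈ 382.06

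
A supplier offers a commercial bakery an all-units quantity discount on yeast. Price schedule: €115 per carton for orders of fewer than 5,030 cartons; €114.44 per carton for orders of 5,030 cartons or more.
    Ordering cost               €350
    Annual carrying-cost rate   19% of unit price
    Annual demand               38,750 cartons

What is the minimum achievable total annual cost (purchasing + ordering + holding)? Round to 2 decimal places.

H₁ = 19%×€115 = €21.8500;  H₂ = 19%×€114.44 = €21.7436
EOQ₁ = √(2×38,750×350/21.8500) = 1,114.19  (< 5,030, feasible at tier 1)
EOQ₂ = √(2×38,750×350/21.7436) = 1,116.91  (< 5,030 → use Q = 5,030 at tier-2 price)
TC(tier 1 (EOQ₁), Q≈1,114.2) = €4,480,595.05
TC(tier 2, Q≈5,030.0) = €4,491,931.48
Minimum at tier 1 (EOQ₁): €4,480,595.05

€4,480,595.05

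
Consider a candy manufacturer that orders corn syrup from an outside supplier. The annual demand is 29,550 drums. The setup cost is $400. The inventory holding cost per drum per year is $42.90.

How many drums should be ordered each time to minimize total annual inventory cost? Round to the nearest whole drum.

2DS/H = 2·29,550·400/42.9 = 551,048.95
EOQ = √551,048.95 ≈ 742.33

742 drums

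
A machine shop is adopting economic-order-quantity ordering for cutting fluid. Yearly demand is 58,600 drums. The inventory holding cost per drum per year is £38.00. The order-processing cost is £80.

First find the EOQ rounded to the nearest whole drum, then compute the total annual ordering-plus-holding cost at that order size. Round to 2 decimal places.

£18,875.60

Optimal lot size Q* = (2 × 58,600 × £80 / £38)^½ ≈ 496.73 → Q = 497 drums
Orders/yr = 58,600/497 = 117.907; ordering cost = 117.907 × £80 = £9,432.60
Average inventory = 497/2 = 248.5; holding cost = 248.5 × £38 = £9,443.00
Total = £9,432.60 + £9,443.00 = £18,875.60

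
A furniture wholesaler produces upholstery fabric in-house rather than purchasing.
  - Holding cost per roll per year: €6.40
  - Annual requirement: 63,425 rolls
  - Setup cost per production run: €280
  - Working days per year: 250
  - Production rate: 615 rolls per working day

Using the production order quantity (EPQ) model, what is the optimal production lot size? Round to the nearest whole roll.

Daily demand d = 63,425/250 = 253.700; p = 615; 1 − d/p = 0.58748
EPQ = √(2DS / (H(1 − d/p)))
    = √(2 × 63,425 × 280 / (6.4 × 0.58748)) ≈ 3,073.53

3,074 rolls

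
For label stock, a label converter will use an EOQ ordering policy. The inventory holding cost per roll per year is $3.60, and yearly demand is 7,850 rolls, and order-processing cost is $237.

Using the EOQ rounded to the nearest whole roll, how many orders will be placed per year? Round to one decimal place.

Q* = √(2·D·S / H) = √(2·7,850·237 / 3.6) = √1,033,583.3 ≈ 1,016.65 → Q = 1,017
N = D/Q = 7,850/1,017 ≈ 7.719 orders/yr

7.7 orders per year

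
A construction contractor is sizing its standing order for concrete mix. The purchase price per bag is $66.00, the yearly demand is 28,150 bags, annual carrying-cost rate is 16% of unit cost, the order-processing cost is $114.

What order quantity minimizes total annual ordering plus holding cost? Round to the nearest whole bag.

780 bags

Holding cost per bag per year: H = 16% × $66 = $10.5600
EOQ = √(2DS/H) = √(2 × 28,150 × 114 / 10.56)
    = √(607,784.09) ≈ 779.61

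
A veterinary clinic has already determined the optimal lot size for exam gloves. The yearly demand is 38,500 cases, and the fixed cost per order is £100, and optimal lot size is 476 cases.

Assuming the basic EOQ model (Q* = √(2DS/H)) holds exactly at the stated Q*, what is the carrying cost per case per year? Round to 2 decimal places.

From Q* = √(2DS/H) ⇒ Q*² = 2DS/H.
H = 2DS / Q² = 2 × 38,500 × 100 / 476² = 33.9842

£33.98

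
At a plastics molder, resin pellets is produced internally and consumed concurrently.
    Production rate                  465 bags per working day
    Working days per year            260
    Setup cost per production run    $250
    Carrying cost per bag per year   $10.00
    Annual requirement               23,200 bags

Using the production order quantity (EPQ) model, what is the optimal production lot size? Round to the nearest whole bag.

1,198 bags

Daily demand d = 23,200/260 = 89.231; p = 465; 1 − d/p = 0.80811
EPQ = √(2DS / (H(1 − d/p)))
    = √(2 × 23,200 × 250 / (10 × 0.80811)) ≈ 1,198.10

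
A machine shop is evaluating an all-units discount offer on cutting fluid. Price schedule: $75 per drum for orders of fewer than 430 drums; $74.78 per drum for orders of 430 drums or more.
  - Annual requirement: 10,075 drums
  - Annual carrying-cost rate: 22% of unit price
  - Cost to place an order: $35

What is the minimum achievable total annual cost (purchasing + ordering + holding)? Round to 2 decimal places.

H₁ = 22%×$75 = $16.5000;  H₂ = 22%×$74.78 = $16.4516
EOQ₁ = √(2×10,075×35/16.5000) = 206.74  (< 430, feasible at tier 1)
EOQ₂ = √(2×10,075×35/16.4516) = 207.05  (< 430 → use Q = 430 at tier-2 price)
TC(tier 1 (EOQ₁), Q≈206.7) = $759,036.25
TC(tier 2, Q≈430.0) = $757,765.65
Minimum at tier 2: $757,765.65

$757,765.65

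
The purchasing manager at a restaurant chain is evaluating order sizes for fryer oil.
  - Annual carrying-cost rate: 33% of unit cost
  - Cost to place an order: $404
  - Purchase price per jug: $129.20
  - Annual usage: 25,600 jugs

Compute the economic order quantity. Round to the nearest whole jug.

H = i·C = 0.33 × $129.2 = $42.6360 per jug-year
EOQ = √(2DS/H) = √(2 × 25,600 × 404 / 42.636)
    = √(485,148.70) ≈ 696.53

697 jugs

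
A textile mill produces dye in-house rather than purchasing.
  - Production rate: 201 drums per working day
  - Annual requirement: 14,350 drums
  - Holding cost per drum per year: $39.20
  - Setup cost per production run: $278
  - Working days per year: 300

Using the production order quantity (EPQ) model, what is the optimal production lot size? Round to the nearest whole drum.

517 drums

Daily demand d = 14,350/300 = 47.833; p = 201; 1 − d/p = 0.76202
EPQ = √(2DS / (H(1 − d/p)))
    = √(2 × 14,350 × 278 / (39.2 × 0.76202)) ≈ 516.82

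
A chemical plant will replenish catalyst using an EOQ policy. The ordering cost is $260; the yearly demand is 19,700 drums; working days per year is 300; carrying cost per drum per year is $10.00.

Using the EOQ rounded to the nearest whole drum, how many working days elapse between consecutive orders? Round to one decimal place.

Q* = √(2·D·S / H) = √(2·19,700·260 / 10) = √1,024,400.0 ≈ 1,012.13 → Q = 1,012 drums
Days between orders = 300 / (D/Q) = 300 / 19.466 ≈ 15.411

15.4 days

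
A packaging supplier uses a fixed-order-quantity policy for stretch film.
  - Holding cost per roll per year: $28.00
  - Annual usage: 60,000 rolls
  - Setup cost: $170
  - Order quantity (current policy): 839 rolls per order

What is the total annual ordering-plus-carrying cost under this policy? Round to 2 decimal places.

Ordering: D/Q × S = 60,000/839 × $170 = $12,157.33
Holding:  Q/2 × H = 839/2 × $28 = $11,746.00
Total = $12,157.33 + $11,746.00 = $23,903.33

$23,903.33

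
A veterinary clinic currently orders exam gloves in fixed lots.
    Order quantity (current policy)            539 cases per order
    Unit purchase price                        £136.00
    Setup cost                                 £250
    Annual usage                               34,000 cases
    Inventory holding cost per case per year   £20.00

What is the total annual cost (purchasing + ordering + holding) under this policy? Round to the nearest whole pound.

£4,645,160

Ordering: D/Q × S = 34,000/539 × £250 = £15,769.94
Holding:  Q/2 × H = 539/2 × £20 = £5,390.00
Purchase cost = D·C = 34,000 × 136 = £4,624,000.00
Total = £15,769.94 + £5,390.00 + £4,624,000.00 = £4,645,159.94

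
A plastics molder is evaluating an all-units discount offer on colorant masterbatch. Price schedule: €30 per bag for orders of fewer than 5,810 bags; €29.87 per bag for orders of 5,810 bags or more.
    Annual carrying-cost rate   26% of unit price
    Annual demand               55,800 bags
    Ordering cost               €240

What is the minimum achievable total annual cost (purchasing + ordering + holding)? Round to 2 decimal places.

H₁ = 26%×€30 = €7.8000;  H₂ = 26%×€29.87 = €7.7662
EOQ₁ = √(2×55,800×240/7.8000) = 1,853.06  (< 5,810, feasible at tier 1)
EOQ₂ = √(2×55,800×240/7.7662) = 1,857.09  (< 5,810 → use Q = 5,810 at tier-2 price)
TC(tier 1 (EOQ₁), Q≈1,853.1) = €1,688,453.90
TC(tier 2, Q≈5,810.0) = €1,691,611.80
Minimum at tier 1 (EOQ₁): €1,688,453.90

€1,688,453.90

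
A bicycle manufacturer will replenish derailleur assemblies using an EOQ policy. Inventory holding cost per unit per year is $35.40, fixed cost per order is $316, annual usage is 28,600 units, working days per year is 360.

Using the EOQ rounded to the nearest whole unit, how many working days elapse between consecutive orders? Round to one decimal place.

Q* = √(2·D·S / H) = √(2·28,600·316 / 35.4) = √510,598.9 ≈ 714.56 → Q = 715 units
Cycle time = (working days × Q)/D = (360 × 715) / 28,600 = 9.000 days

9.0 days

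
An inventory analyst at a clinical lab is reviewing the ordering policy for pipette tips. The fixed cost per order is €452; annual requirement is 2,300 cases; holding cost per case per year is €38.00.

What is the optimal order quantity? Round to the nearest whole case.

EOQ = √(2DS/H) = √(2 × 2,300 × 452 / 38)
    = √(54,715.79) ≈ 233.91

234 cases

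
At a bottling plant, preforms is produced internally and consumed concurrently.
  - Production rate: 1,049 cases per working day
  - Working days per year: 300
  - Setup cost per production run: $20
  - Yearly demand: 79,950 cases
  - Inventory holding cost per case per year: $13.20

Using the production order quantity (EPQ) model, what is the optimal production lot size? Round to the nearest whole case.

570 cases

d = 79,950/300 = 266.5000 cases/day;  effective holding cost H(1 − d/p) = 13.2·(1 − 266.5000/1049) = 9.84652
Q* = √(2DS / H_eff) = √(2·79,950·20 / 9.84652) ≈ 569.90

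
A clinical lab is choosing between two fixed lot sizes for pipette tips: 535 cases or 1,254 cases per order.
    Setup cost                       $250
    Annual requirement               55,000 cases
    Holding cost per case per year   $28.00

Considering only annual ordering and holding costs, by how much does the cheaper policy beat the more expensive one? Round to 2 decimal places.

TC(Q) = (D/Q)S + (Q/2)H
TC(535) = (55,000/535)×250 + (535/2)×28 = $33,190.93
TC(1,254) = (55,000/1,254)×250 + (1,254/2)×28 = $28,520.91
Cheaper: Q = 1,254.  Difference = $4,670.02

$4,670.02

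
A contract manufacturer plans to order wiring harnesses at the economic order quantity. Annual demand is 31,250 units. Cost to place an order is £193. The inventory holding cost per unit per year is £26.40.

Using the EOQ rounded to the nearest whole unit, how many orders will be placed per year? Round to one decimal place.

46.2 orders per year

2DS/H = 2·31,250·193/26.4 = 456,912.88
EOQ = √456,912.88 ≈ 675.95 → Q = 676
Orders per year = D/Q = 31,250 / 676 = 46.228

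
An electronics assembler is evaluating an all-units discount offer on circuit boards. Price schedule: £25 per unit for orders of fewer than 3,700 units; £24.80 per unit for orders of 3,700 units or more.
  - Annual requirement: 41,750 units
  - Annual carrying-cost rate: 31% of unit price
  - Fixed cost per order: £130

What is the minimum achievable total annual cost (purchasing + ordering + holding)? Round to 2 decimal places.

£1,051,089.69

H₁ = 31%×£25 = £7.7500;  H₂ = 31%×£24.80 = £7.6880
EOQ₁ = √(2×41,750×130/7.7500) = 1,183.49  (< 3,700, feasible at tier 1)
EOQ₂ = √(2×41,750×130/7.6880) = 1,188.25  (< 3,700 → use Q = 3,700 at tier-2 price)
TC(tier 1 (EOQ₁), Q≈1,183.5) = £1,052,922.04
TC(tier 2, Q≈3,700.0) = £1,051,089.69
Minimum at tier 2: £1,051,089.69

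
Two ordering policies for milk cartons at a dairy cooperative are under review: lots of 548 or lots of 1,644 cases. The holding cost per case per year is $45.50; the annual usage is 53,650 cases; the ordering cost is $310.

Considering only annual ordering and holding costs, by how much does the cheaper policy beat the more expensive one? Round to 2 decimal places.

$4,701.03

For each Q, cost = (D/Q)·S + (Q/2)·H.
TC(548) = (53,650/548)×310 + (548/2)×45.5 = $42,816.45
TC(1,644) = (53,650/1,644)×310 + (1,644/2)×45.5 = $47,517.48
Lots of 548 are cheaper by $4,701.03.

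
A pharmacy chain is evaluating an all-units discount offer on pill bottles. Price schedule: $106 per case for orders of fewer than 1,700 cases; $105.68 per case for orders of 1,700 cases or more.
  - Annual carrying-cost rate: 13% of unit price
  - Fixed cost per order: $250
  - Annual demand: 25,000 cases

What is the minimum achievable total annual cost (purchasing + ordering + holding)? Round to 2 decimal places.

H₁ = 13%×$106 = $13.7800;  H₂ = 13%×$105.68 = $13.7384
EOQ₁ = √(2×25,000×250/13.7800) = 952.42  (< 1,700, feasible at tier 1)
EOQ₂ = √(2×25,000×250/13.7384) = 953.87  (< 1,700 → use Q = 1,700 at tier-2 price)
TC(tier 1 (EOQ₁), Q≈952.4) = $2,663,124.40
TC(tier 2, Q≈1,700.0) = $2,657,354.11
Minimum at tier 2: $2,657,354.11

$2,657,354.11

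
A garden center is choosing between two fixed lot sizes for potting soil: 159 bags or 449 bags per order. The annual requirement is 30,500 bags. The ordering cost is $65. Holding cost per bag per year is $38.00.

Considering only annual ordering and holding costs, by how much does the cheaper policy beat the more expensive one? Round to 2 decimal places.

For each Q, cost = (D/Q)·S + (Q/2)·H.
TC(159) = (30,500/159)×65 + (159/2)×38 = $15,489.55
TC(449) = (30,500/449)×65 + (449/2)×38 = $12,946.37
Lots of 449 are cheaper by $2,543.19.

$2,543.19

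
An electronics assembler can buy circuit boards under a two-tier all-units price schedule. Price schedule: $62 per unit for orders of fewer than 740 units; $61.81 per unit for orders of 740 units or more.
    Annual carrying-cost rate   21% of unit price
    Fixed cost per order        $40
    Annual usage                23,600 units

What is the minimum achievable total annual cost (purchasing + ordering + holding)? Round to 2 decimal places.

H₁ = 21%×$62 = $13.0200;  H₂ = 21%×$61.81 = $12.9801
EOQ₁ = √(2×23,600×40/13.0200) = 380.80  (< 740, feasible at tier 1)
EOQ₂ = √(2×23,600×40/12.9801) = 381.38  (< 740 → use Q = 740 at tier-2 price)
TC(tier 1 (EOQ₁), Q≈380.8) = $1,468,158.00
TC(tier 2, Q≈740.0) = $1,464,794.31
Minimum at tier 2: $1,464,794.31

$1,464,794.31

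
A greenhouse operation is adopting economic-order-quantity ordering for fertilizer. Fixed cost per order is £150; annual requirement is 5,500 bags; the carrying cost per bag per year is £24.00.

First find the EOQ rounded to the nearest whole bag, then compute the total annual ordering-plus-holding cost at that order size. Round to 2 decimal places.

£6,292.85

Optimal lot size Q* = (2 × 5,500 × £150 / £24)^½ ≈ 262.20 → Q = 262 bags
Orders/yr = 5,500/262 = 20.992; ordering cost = 20.992 × £150 = £3,148.85
Average inventory = 262/2 = 131; holding cost = 131 × £24 = £3,144.00
Total = £3,148.85 + £3,144.00 = £6,292.85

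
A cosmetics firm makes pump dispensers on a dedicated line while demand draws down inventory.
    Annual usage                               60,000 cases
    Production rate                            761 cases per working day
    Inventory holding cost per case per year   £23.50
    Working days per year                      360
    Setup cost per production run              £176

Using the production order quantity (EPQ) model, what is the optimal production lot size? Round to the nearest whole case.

1,073 cases

d = 60,000/360 = 166.6667 cases/day;  effective holding cost H(1 − d/p) = 23.5·(1 − 166.6667/761) = 18.35326
Q* = √(2DS / H_eff) = √(2·60,000·176 / 18.35326) ≈ 1,072.73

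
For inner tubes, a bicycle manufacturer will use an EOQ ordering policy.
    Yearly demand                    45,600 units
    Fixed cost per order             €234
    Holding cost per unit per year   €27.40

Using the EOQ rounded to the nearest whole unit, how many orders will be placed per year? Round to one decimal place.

Q* = √(2·D·S / H) = √(2·45,600·234 / 27.4) = √778,861.3 ≈ 882.53 → Q = 883
N = D/Q = 45,600/883 ≈ 51.642 orders/yr

51.6 orders per year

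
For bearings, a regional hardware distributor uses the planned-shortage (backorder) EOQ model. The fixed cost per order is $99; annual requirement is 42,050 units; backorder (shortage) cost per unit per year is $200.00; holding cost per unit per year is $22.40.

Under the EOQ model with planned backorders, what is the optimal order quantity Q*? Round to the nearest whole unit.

Q* = √(2DS/H) · √((H + b)/b)
   = √(2 × 42,050 × 99 / 22.4) · √((22.4 + 200) / 200)
   = 609.665 × 1.0545 ≈ 642.90

643 units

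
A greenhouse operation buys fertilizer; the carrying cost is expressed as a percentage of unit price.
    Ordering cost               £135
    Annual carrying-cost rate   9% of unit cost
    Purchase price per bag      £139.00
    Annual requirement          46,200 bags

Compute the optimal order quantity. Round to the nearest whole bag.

H = i·C = 0.09 × £139 = £12.5100 per bag-year
Q* = √(2·D·S / H) = √(2·46,200·135 / 12.51) = √997,122.3 ≈ 998.56

999 bags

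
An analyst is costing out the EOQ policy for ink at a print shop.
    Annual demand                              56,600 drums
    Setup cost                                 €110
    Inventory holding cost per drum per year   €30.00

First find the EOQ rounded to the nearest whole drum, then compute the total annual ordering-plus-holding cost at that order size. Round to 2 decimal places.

EOQ = √(2DS/H) = √(2 × 56,600 × 110 / 30)
    = √(415,066.67) ≈ 644.26 → Q = 644 drums
Annual ordering cost = (D/Q)·S = (56,600/644) × 110 = €9,667.70
Annual holding cost  = (Q/2)·H = (644/2) × 30 = €9,660.00
Total = €9,667.70 + €9,660.00 = €19,327.70

€19,327.70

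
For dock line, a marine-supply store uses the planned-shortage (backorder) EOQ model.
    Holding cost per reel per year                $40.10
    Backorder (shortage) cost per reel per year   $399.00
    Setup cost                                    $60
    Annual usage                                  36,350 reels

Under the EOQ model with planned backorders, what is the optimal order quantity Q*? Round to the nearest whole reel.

346 reels

Q* = √(2DS/H) · √((H + b)/b)
   = √(2 × 36,350 × 60 / 40.1) · √((40.1 + 399) / 399)
   = 329.815 × 1.0490 ≈ 345.99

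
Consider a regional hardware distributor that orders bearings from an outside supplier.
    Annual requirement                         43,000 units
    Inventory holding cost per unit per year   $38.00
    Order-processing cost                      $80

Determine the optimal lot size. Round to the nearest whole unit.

426 units

Q* = √(2·D·S / H) = √(2·43,000·80 / 38) = √181,052.6 ≈ 425.50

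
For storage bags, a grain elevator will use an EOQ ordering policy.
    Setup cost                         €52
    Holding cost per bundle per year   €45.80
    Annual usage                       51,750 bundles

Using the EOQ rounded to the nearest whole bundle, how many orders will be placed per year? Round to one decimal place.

150.9 orders per year

EOQ = √(2DS/H) = √(2 × 51,750 × 52 / 45.8)
    = √(117,510.92) ≈ 342.80 → Q = 343
N = D/Q = 51,750/343 ≈ 150.875 orders/yr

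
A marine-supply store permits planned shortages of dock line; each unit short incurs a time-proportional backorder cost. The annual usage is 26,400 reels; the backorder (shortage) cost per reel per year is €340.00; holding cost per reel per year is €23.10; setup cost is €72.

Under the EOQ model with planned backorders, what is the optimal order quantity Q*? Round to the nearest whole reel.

419 reels

Q* = √(2DS/H) · √((H + b)/b)
   = √(2 × 26,400 × 72 / 23.1) · √((23.1 + 340) / 340)
   = 405.674 × 1.0334 ≈ 419.23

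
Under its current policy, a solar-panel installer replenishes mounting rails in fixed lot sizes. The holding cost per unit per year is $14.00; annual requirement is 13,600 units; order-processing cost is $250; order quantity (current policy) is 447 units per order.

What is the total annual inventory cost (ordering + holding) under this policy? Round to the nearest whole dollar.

Ordering: D/Q × S = 13,600/447 × $250 = $7,606.26
Holding:  Q/2 × H = 447/2 × $14 = $3,129.00
Total = $7,606.26 + $3,129.00 = $10,735.26

$10,735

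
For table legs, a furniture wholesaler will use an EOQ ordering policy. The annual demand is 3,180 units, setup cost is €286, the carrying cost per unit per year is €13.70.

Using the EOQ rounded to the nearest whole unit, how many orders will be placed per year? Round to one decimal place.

8.7 orders per year

2DS/H = 2·3,180·286/13.7 = 132,770.80
EOQ = √132,770.80 ≈ 364.38 → Q = 364
N = D/Q = 3,180/364 ≈ 8.736 orders/yr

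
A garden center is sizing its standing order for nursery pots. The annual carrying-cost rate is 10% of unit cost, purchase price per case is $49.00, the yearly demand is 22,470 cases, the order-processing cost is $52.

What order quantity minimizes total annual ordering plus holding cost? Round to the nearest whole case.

691 cases

Carrying cost H = $49 × 10% = $4.9000/case/yr
Optimal lot size Q* = (2 × 22,470 × $52 / $4.9)^½ ≈ 690.59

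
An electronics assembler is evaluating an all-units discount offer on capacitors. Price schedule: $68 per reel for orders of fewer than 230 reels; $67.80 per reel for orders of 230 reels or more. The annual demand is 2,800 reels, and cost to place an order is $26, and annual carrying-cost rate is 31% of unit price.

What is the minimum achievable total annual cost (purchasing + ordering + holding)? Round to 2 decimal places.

H₁ = 31%×$68 = $21.0800;  H₂ = 31%×$67.80 = $21.0180
EOQ₁ = √(2×2,800×26/21.0800) = 83.11  (< 230, feasible at tier 1)
EOQ₂ = √(2×2,800×26/21.0180) = 83.23  (< 230 → use Q = 230 at tier-2 price)
TC(tier 1 (EOQ₁), Q≈83.1) = $192,151.93
TC(tier 2, Q≈230.0) = $192,573.59
Minimum at tier 1 (EOQ₁): $192,151.93

$192,151.93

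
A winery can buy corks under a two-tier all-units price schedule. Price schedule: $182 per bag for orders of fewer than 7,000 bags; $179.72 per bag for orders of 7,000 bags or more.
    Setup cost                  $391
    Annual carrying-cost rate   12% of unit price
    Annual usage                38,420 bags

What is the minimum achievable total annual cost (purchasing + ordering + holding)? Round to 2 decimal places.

$6,982,470.83

H₁ = 12%×$182 = $21.8400;  H₂ = 12%×$179.72 = $21.5664
EOQ₁ = √(2×38,420×391/21.8400) = 1,172.89  (< 7,000, feasible at tier 1)
EOQ₂ = √(2×38,420×391/21.5664) = 1,180.30  (< 7,000 → use Q = 7,000 at tier-2 price)
TC(tier 1 (EOQ₁), Q≈1,172.9) = $7,018,055.83
TC(tier 2, Q≈7,000.0) = $6,982,470.83
Minimum at tier 2: $6,982,470.83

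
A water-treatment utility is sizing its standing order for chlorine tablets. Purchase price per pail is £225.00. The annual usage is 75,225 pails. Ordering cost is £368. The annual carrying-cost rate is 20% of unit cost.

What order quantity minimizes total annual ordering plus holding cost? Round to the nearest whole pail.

Holding cost per pail per year: H = 20% × £225 = £45.0000
Q* = √(2·D·S / H) = √(2·75,225·368 / 45) = √1,230,346.7 ≈ 1,109.21

1,109 pails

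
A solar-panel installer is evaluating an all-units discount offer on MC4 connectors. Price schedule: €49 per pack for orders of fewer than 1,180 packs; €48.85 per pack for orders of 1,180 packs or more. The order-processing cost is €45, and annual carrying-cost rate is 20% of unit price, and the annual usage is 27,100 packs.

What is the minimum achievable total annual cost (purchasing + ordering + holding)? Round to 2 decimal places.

H₁ = 20%×€49 = €9.8000;  H₂ = 20%×€48.85 = €9.7700
EOQ₁ = √(2×27,100×45/9.8000) = 498.88  (< 1,180, feasible at tier 1)
EOQ₂ = √(2×27,100×45/9.7700) = 499.64  (< 1,180 → use Q = 1,180 at tier-2 price)
TC(tier 1 (EOQ₁), Q≈498.9) = €1,332,788.99
TC(tier 2, Q≈1,180.0) = €1,330,632.77
Minimum at tier 2: €1,330,632.77

€1,330,632.77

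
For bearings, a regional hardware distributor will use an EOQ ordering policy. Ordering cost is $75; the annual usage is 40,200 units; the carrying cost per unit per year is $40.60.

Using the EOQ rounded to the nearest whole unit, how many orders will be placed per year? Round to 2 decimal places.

2DS/H = 2·40,200·75/40.6 = 148,522.17
EOQ = √148,522.17 ≈ 385.39 → Q = 385
N = D/Q = 40,200/385 ≈ 104.416 orders/yr

104.42 orders per year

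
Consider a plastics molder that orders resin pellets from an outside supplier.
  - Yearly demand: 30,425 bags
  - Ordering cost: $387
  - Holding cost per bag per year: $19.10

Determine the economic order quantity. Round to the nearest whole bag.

1,110 bags

2DS/H = 2·30,425·387/19.1 = 1,232,929.32
EOQ = √1,232,929.32 ≈ 1,110.37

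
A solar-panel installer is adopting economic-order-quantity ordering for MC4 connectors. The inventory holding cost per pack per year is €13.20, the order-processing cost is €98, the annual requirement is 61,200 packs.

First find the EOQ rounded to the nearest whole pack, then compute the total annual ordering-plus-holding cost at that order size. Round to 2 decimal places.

2DS/H = 2·61,200·98/13.2 = 908,727.27
EOQ = √908,727.27 ≈ 953.27 → Q = 953 packs
Annual ordering cost = (D/Q)·S = (61,200/953) × 98 = €6,293.39
Annual holding cost  = (Q/2)·H = (953/2) × 13.2 = €6,289.80
Total = €6,293.39 + €6,289.80 = €12,583.19

€12,583.19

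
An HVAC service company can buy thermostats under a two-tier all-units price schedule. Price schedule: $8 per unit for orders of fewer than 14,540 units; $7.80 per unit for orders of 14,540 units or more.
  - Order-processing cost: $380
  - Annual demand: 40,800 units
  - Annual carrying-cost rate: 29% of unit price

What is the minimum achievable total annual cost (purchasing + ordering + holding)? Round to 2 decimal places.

H₁ = 29%×$8 = $2.3200;  H₂ = 29%×$7.80 = $2.2620
EOQ₁ = √(2×40,800×380/2.3200) = 3,655.89  (< 14,540, feasible at tier 1)
EOQ₂ = √(2×40,800×380/2.2620) = 3,702.46  (< 14,540 → use Q = 14,540 at tier-2 price)
TC(tier 1 (EOQ₁), Q≈3,655.9) = $334,881.66
TC(tier 2, Q≈14,540.0) = $335,751.04
Minimum at tier 1 (EOQ₁): $334,881.66

$334,881.66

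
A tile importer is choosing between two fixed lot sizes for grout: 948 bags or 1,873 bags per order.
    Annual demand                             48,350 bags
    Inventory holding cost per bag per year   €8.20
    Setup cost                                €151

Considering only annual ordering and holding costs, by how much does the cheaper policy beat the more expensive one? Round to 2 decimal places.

For each Q, cost = (D/Q)·S + (Q/2)·H.
TC(948) = (48,350/948)×151 + (948/2)×8.2 = €11,588.12
TC(1,873) = (48,350/1,873)×151 + (1,873/2)×8.2 = €11,577.24
Cheaper: Q = 1,873.  Difference = €10.87

€10.87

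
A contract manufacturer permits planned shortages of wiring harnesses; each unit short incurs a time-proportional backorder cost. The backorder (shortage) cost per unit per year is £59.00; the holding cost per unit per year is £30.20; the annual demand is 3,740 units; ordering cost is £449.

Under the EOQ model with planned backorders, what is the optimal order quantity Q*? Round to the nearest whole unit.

410 units

Basic EOQ = √(2·3,740·449/30.2) = 333.481
Backorder adjustment √((H+b)/b) = √((30.2+59)/59) = 1.2296
Q* = 333.481 × 1.2296 ≈ 410.04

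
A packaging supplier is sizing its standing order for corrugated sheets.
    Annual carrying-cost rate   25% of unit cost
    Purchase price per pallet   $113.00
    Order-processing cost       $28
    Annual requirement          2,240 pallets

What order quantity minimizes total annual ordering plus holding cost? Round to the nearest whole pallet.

67 pallets

Holding cost per pallet per year: H = 25% × $113 = $28.2500
2DS/H = 2·2,240·28/28.25 = 4,440.35
EOQ = √4,440.35 ≈ 66.64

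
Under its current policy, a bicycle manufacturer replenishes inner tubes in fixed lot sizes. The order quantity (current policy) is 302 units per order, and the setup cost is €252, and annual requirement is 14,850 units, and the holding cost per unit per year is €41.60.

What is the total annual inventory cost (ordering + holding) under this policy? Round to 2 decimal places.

Ordering: D/Q × S = 14,850/302 × €252 = €12,391.39
Holding:  Q/2 × H = 302/2 × €41.6 = €6,281.60
Total = €12,391.39 + €6,281.60 = €18,672.99

€18,672.99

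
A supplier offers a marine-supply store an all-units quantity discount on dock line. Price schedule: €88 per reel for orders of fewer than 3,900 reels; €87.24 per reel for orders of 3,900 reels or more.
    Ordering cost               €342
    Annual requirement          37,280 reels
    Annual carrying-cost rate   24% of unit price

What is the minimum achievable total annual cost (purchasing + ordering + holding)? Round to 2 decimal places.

€3,296,404.69

H₁ = 24%×€88 = €21.1200;  H₂ = 24%×€87.24 = €20.9376
EOQ₁ = √(2×37,280×342/21.1200) = 1,098.80  (< 3,900, feasible at tier 1)
EOQ₂ = √(2×37,280×342/20.9376) = 1,103.58  (< 3,900 → use Q = 3,900 at tier-2 price)
TC(tier 1 (EOQ₁), Q≈1,098.8) = €3,303,846.68
TC(tier 2, Q≈3,900.0) = €3,296,404.69
Minimum at tier 2: €3,296,404.69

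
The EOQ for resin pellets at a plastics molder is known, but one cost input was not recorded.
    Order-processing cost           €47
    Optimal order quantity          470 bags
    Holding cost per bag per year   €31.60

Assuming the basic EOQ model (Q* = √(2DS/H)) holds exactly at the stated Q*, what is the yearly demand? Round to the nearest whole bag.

From Q* = √(2DS/H) ⇒ Q*² = 2DS/H.
D = Q²H / (2S) = 470² × 31.6 / (2 × 47) = 74,260.00

74,260 bags per year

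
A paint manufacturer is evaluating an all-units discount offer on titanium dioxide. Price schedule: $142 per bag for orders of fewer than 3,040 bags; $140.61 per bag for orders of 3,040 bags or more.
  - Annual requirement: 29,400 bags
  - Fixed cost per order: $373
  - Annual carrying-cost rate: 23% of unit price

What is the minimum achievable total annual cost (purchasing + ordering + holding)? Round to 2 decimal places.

H₁ = 23%×$142 = $32.6600;  H₂ = 23%×$140.61 = $32.3403
EOQ₁ = √(2×29,400×373/32.6600) = 819.47  (< 3,040, feasible at tier 1)
EOQ₂ = √(2×29,400×373/32.3403) = 823.51  (< 3,040 → use Q = 3,040 at tier-2 price)
TC(tier 1 (EOQ₁), Q≈819.5) = $4,201,564.01
TC(tier 2, Q≈3,040.0) = $4,186,698.56
Minimum at tier 2: $4,186,698.56

$4,186,698.56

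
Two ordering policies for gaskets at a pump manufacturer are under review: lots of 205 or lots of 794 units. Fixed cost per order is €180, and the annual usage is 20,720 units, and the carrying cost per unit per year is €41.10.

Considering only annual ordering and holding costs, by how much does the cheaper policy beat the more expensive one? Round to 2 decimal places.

€1,391.99

TC(Q) = (D/Q)S + (Q/2)H
TC(205) = (20,720/205)×180 + (205/2)×41.1 = €22,405.92
TC(794) = (20,720/794)×180 + (794/2)×41.1 = €21,013.93
Cheaper: Q = 794.  Difference = €1,391.99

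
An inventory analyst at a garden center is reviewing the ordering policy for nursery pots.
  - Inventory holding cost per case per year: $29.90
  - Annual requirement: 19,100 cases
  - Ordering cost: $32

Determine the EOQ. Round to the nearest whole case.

Q* = √(2·D·S / H) = √(2·19,100·32 / 29.9) = √40,882.9 ≈ 202.20

202 cases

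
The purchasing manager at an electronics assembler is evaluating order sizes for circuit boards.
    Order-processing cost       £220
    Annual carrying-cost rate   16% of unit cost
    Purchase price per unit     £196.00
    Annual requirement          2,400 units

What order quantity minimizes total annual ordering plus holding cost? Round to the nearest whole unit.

Holding cost per unit per year: H = 16% × £196 = £31.3600
EOQ = √(2DS/H) = √(2 × 2,400 × 220 / 31.36)
    = √(33,673.47) ≈ 183.50

184 units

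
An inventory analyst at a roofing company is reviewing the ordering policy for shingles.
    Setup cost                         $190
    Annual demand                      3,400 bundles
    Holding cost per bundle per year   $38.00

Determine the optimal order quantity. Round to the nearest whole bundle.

184 bundles

EOQ = √(2DS/H) = √(2 × 3,400 × 190 / 38)
    = √(34,000.00) ≈ 184.39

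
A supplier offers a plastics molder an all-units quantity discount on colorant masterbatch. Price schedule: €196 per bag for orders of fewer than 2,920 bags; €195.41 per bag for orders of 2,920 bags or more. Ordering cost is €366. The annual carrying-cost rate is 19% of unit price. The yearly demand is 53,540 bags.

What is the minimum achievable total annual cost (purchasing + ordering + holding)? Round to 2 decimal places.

€10,523,168.97

H₁ = 19%×€196 = €37.2400;  H₂ = 19%×€195.41 = €37.1279
EOQ₁ = √(2×53,540×366/37.2400) = 1,025.86  (< 2,920, feasible at tier 1)
EOQ₂ = √(2×53,540×366/37.1279) = 1,027.41  (< 2,920 → use Q = 2,920 at tier-2 price)
TC(tier 1 (EOQ₁), Q≈1,025.9) = €10,532,043.18
TC(tier 2, Q≈2,920.0) = €10,523,168.97
Minimum at tier 2: €10,523,168.97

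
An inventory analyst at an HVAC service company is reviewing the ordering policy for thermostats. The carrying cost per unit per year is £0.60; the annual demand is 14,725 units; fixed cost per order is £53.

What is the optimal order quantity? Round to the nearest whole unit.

1,613 units

EOQ = √(2DS/H) = √(2 × 14,725 × 53 / 0.6)
    = √(2,601,416.67) ≈ 1,612.89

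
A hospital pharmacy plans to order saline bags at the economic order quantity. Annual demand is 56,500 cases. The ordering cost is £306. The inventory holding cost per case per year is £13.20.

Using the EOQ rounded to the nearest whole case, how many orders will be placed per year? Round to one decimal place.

Q* = √(2·D·S / H) = √(2·56,500·306 / 13.2) = √2,619,545.5 ≈ 1,618.50 → Q = 1,619
Orders per year = D/Q = 56,500 / 1,619 = 34.898

34.9 orders per year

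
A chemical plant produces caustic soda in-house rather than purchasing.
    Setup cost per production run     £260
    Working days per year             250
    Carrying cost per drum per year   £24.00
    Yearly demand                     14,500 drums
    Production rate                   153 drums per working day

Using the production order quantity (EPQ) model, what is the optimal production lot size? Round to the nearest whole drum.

Daily demand d = 14,500/250 = 58.000; p = 153; 1 − d/p = 0.62092
EPQ = √(2DS / (H(1 − d/p)))
    = √(2 × 14,500 × 260 / (24 × 0.62092)) ≈ 711.32

711 drums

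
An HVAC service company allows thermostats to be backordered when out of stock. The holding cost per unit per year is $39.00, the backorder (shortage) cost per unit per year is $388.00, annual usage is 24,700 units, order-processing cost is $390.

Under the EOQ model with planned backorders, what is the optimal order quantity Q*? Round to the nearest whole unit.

Q* = √(2DS/H) · √((H + b)/b)
   = √(2 × 24,700 × 390 / 39) · √((39 + 388) / 388)
   = 702.851 × 1.0491 ≈ 737.33

737 units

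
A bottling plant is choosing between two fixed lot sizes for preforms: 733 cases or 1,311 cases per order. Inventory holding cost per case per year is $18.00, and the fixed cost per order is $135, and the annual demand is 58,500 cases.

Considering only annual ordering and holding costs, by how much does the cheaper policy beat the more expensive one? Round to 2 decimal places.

TC(Q) = (D/Q)S + (Q/2)H
TC(733) = (58,500/733)×135 + (733/2)×18 = $17,371.22
TC(1,311) = (58,500/1,311)×135 + (1,311/2)×18 = $17,823.03
Lots of 733 are cheaper by $451.81.

$451.81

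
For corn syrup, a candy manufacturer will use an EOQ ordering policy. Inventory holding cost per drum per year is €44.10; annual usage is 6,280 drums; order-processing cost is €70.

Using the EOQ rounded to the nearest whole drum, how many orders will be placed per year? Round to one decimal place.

2DS/H = 2·6,280·70/44.1 = 19,936.51
EOQ = √19,936.51 ≈ 141.20 → Q = 141
N = D/Q = 6,280/141 ≈ 44.539 orders/yr

44.5 orders per year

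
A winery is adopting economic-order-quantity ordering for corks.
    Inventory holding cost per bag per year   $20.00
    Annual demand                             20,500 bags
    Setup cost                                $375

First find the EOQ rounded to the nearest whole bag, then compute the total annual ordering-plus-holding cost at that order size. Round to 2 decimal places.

$17,535.68

Optimal lot size Q* = (2 × 20,500 × $375 / $20)^½ ≈ 876.78 → Q = 877 bags
Orders/yr = 20,500/877 = 23.375; ordering cost = 23.375 × $375 = $8,765.68
Average inventory = 877/2 = 438.5; holding cost = 438.5 × $20 = $8,770.00
Total = $8,765.68 + $8,770.00 = $17,535.68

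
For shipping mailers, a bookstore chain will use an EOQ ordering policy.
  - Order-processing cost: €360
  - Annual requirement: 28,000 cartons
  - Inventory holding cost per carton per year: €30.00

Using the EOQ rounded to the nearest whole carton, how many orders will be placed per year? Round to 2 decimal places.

Optimal lot size Q* = (2 × 28,000 × €360 / €30)^½ ≈ 819.76 → Q = 820
Orders per year = D/Q = 28,000 / 820 = 34.146

34.15 orders per year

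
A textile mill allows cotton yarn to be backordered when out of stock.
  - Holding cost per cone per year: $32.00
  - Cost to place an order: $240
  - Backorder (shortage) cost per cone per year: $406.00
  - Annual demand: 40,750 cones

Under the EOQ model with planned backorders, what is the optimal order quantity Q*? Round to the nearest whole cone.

812 cones

Q* = √(2DS/H) · √((H + b)/b)
   = √(2 × 40,750 × 240 / 32) · √((32 + 406) / 406)
   = 781.825 × 1.0387 ≈ 812.05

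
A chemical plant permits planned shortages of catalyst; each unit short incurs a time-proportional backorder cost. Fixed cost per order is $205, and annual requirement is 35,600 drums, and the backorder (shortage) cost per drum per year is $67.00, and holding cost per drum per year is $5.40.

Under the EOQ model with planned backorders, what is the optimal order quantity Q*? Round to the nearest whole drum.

Basic EOQ = √(2·35,600·205/5.4) = 1,644.069
Backorder adjustment √((H+b)/b) = √((5.4+67)/67) = 1.0395
Q* = 1,644.069 × 1.0395 ≈ 1,709.04

1,709 drums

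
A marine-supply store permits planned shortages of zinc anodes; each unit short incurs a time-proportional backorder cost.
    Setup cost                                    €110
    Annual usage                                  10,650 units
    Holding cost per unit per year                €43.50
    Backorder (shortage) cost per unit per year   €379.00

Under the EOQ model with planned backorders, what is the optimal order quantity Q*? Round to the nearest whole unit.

245 units

Basic EOQ = √(2·10,650·110/43.5) = 232.082
Backorder adjustment √((H+b)/b) = √((43.5+379)/379) = 1.0558
Q* = 232.082 × 1.0558 ≈ 245.04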